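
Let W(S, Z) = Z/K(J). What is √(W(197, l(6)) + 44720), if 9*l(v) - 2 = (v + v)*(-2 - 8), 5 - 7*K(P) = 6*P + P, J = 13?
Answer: √744203279/129 ≈ 211.47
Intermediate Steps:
K(P) = 5/7 - P (K(P) = 5/7 - (6*P + P)/7 = 5/7 - P)
l(v) = 2/9 - 20*v/9 (l(v) = 2/9 + ((v + v)*(-2 - 8))/9 = 2/9 + ((2*v)*(-10))/9 = 2/9 + (-20*v)/9 = 2/9 - 20*v/9)
W(S, Z) = -7*Z/86 (W(S, Z) = Z/(5/7 - 1*13) = Z/(5/7 - 13) = Z/(-86/7) = Z*(-7/86) = -7*Z/86)
√(W(197, l(6)) + 44720) = √(-7*(2/9 - 20/9*6)/86 + 44720) = √(-7*(2/9 - 40/3)/86 + 44720) = √(-7/86*(-118/9) + 44720) = √(413/387 + 44720) = √(17307053/387) = √744203279/129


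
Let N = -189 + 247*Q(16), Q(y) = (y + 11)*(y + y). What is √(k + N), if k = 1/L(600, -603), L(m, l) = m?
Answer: √767588406/60 ≈ 461.76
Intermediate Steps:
Q(y) = 2*y*(11 + y) (Q(y) = (11 + y)*(2*y) = 2*y*(11 + y))
N = 213219 (N = -189 + 247*(2*16*(11 + 16)) = -189 + 247*(2*16*27) = -189 + 247*864 = -189 + 213408 = 213219)
k = 1/600 ≈ 0.0016667
√(k + N) = √(1/600 + 213219) = √(127931401/600) = √767588406/60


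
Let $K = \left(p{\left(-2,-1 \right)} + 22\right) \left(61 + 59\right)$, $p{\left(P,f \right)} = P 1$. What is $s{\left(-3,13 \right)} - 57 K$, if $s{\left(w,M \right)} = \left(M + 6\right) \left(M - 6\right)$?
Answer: $-136667$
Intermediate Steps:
$p{\left(P,f \right)} = P$
$s{\left(w,M \right)} = \left(-6 + M\right) \left(6 + M\right)$ ($s{\left(w,M \right)} = \left(6 + M\right) \left(-6 + M\right) = \left(-6 + M\right) \left(6 + M\right)$)
$K = 2400$ ($K = \left(-2 + 22\right) \left(61 + 59\right) = 20 \cdot 120 = 2400$)
$s{\left(-3,13 \right)} - 57 K = \left(-36 + 13^{2}\right) - 136800 = \left(-36 + 169\right) - 136800 = 133 - 136800 = -136667$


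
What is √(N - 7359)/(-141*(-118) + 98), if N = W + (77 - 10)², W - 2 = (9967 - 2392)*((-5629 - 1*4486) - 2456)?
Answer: I*√95228193/16736 ≈ 0.58308*I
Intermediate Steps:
W = -95225323 (W = 2 + (9967 - 2392)*((-5629 - 1*4486) - 2456) = 2 + 7575*((-5629 - 4486) - 2456) = 2 + 7575*(-10115 - 2456) = 2 + 7575*(-12571) = 2 - 95225325 = -95225323)
N = -95220834 (N = -95225323 + (77 - 10)² = -95225323 + 67² = -95225323 + 4489 = -95220834)
√(N - 7359)/(-141*(-118) + 98) = √(-95220834 - 7359)/(-141*(-118) + 98) = √(-95228193)/(16638 + 98) = (I*√95228193)/16736 = (I*√95228193)*(1/16736) = I*√95228193/16736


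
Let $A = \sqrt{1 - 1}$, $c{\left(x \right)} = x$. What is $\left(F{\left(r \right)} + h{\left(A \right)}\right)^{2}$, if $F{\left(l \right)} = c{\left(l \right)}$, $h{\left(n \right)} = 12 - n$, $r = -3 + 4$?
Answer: $169$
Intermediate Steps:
$A = 0$ ($A = \sqrt{0} = 0$)
$r = 1$
$F{\left(l \right)} = l$
$\left(F{\left(r \right)} + h{\left(A \right)}\right)^{2} = \left(1 + \left(12 - 0\right)\right)^{2} = \left(1 + \left(12 + 0\right)\right)^{2} = \left(1 + 12\right)^{2} = 13^{2} = 169$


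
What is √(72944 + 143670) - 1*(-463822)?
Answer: 463822 + √216614 ≈ 4.6429e+5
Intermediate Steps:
√(72944 + 143670) - 1*(-463822) = √216614 + 463822 = 463822 + √216614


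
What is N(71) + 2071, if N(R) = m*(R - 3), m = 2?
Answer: 2207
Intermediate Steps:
N(R) = -6 + 2*R (N(R) = 2*(R - 3) = 2*(-3 + R) = -6 + 2*R)
N(71) + 2071 = (-6 + 2*71) + 2071 = (-6 + 142) + 2071 = 136 + 2071 = 2207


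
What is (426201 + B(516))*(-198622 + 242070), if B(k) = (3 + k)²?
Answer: 30220777776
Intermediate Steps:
(426201 + B(516))*(-198622 + 242070) = (426201 + (3 + 516)²)*(-198622 + 242070) = (426201 + 519²)*43448 = (426201 + 269361)*43448 = 695562*43448 = 30220777776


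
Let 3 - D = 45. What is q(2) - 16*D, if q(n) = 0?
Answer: 672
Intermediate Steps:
D = -42 (D = 3 - 1*45 = 3 - 45 = -42)
q(2) - 16*D = 0 - 16*(-42) = 0 + 672 = 672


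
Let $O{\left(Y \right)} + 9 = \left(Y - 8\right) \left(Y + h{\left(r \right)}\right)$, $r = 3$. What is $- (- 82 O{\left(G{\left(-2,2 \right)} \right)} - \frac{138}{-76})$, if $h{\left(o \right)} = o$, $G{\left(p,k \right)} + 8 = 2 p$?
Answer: $\frac{532767}{38} \approx 14020.0$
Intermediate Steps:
$G{\left(p,k \right)} = -8 + 2 p$
$O{\left(Y \right)} = -9 + \left(-8 + Y\right) \left(3 + Y\right)$ ($O{\left(Y \right)} = -9 + \left(Y - 8\right) \left(Y + 3\right) = -9 + \left(-8 + Y\right) \left(3 + Y\right)$)
$- (- 82 O{\left(G{\left(-2,2 \right)} \right)} - \frac{138}{-76}) = - (- 82 \left(-33 + \left(-8 + 2 \left(-2\right)\right)^{2} - 5 \left(-8 + 2 \left(-2\right)\right)\right) - \frac{138}{-76}) = - (- 82 \left(-33 + \left(-8 - 4\right)^{2} - 5 \left(-8 - 4\right)\right) - - \frac{69}{38}) = - (- 82 \left(-33 + \left(-12\right)^{2} - -60\right) + \frac{69}{38}) = - (- 82 \left(-33 + 144 + 60\right) + \frac{69}{38}) = - (\left(-82\right) 171 + \frac{69}{38}) = - (-14022 + \frac{69}{38}) = \left(-1\right) \left(- \frac{532767}{38}\right) = \frac{532767}{38}$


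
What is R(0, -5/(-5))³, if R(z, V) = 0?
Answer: 0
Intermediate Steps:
R(0, -5/(-5))³ = 0³ = 0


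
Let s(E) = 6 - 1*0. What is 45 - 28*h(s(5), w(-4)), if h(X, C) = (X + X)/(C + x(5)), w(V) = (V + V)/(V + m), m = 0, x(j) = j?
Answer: -3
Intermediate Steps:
s(E) = 6 (s(E) = 6 + 0 = 6)
w(V) = 2 (w(V) = (V + V)/(V + 0) = (2*V)/V = 2)
h(X, C) = 2*X/(5 + C) (h(X, C) = (X + X)/(C + 5) = (2*X)/(5 + C) = 2*X/(5 + C))
45 - 28*h(s(5), w(-4)) = 45 - 56*6/(5 + 2) = 45 - 56*6/7 = 45 - 28*12/7 = 45 - 48 = -3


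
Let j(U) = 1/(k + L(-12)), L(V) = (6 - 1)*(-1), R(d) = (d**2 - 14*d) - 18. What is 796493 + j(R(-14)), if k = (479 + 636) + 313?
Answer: 1133409540/1423 ≈ 7.9649e+5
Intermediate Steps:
R(d) = -18 + d**2 - 14*d
k = 1428 (k = 1115 + 313 = 1428)
L(V) = -5 (L(V) = 5*(-1) = -5)
j(U) = 1/1423 (j(U) = 1/(1428 - 5) = 1/1423)
796493 + j(R(-14)) = 796493 + 1/1423 = 1133409540/1423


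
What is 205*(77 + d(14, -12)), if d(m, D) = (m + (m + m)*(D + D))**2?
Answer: 88773405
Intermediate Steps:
d(m, D) = (m + 4*D*m)**2 (d(m, D) = (m + (2*m)*(2*D))**2 = (m + 4*D*m)**2)
205*(77 + d(14, -12)) = 205*(77 + 14**2*(1 + 4*(-12))**2) = 205*(77 + 196*(1 - 48)**2) = 205*(77 + 196*(-47)**2) = 205*(77 + 196*2209) = 205*(77 + 432964) = 205*433041 = 88773405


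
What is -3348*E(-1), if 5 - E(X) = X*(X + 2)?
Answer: -20088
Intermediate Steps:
E(X) = 5 - X*(2 + X) (E(X) = 5 - X*(X + 2) = 5 - X*(2 + X))
-3348*E(-1) = -3348*(5 - 1*(-1)² - 2*(-1)) = -3348*(5 - 1*1 + 2) = -3348*(5 - 1 + 2) = -3348*6 = -20088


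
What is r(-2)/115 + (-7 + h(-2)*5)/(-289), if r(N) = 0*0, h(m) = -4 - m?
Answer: 1/17 ≈ 0.058824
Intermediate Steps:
r(N) = 0
r(-2)/115 + (-7 + h(-2)*5)/(-289) = 0/115 + (-7 + (-4 - 1*(-2))*5)/(-289) = 0*(1/115) + (-7 + (-4 + 2)*5)*(-1/289) = 0 + (-7 - 2*5)*(-1/289) = 0 + (-7 - 10)*(-1/289) = 0 - 17*(-1/289) = 0 + 1/17 = 1/17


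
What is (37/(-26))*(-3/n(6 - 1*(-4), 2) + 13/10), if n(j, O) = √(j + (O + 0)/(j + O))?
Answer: -37/20 + 111*√366/1586 ≈ -0.51106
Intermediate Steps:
n(j, O) = √(j + O/(O + j))
(37/(-26))*(-3/n(6 - 1*(-4), 2) + 13/10) = (37/(-26))*(-3*√(2 + (6 - 1*(-4)))/√(2 + (6 - 1*(-4))*(2 + (6 - 1*(-4)))) + 13/10) = (37*(-1/26))*(-3*√(2 + (6 + 4))/√(2 + (6 + 4)*(2 + (6 + 4))) + 13*(⅒)) = -37*(-3*√(2 + 10)/√(2 + 10*(2 + 10)) + 13/10)/26 = -37*(-3*2*√3/√(2 + 10*12) + 13/10)/26 = -37*(-3*2*√3/√(2 + 120) + 13/10)/26 = -37*(-3*√366/61 + 13/10)/26 = -37*(13/10 - 3*√366/61)/26 = -37/20 + 111*√366/1586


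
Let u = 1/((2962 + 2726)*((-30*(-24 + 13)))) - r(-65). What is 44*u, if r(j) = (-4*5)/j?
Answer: -7508147/554580 ≈ -13.538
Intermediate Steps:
r(j) = -20/j
u = -7508147/24401520 (u = 1/((2962 + 2726)*((-30*(-24 + 13)))) - (-20)/(-65) = 1/(5688*((-30*(-11)))) - (-20)*(-1)/65 = (1/5688)/330 - 1*4/13 = (1/5688)*(1/330) - 4/13 = 1/1877040 - 4/13 = -7508147/24401520 ≈ -0.30769)
44*u = 44*(-7508147/24401520) = -7508147/554580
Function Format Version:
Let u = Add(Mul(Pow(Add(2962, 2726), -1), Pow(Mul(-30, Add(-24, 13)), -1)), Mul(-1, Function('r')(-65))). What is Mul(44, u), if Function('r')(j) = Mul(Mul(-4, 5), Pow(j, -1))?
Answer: Rational(-7508147, 554580) ≈ -13.538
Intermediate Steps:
Function('r')(j) = Mul(-20, Pow(j, -1))
u = Rational(-7508147, 24401520) (u = Add(Mul(Pow(Add(2962, 2726), -1), Pow(Mul(-30, Add(-24, 13)), -1)), Mul(-1, Mul(-20, Pow(-65, -1)))) = Add(Mul(Pow(5688, -1), Pow(Mul(-30, -11), -1)), Mul(-1, Mul(-20, Rational(-1, 65)))) = Add(Mul(Rational(1, 5688), Pow(330, -1)), Mul(-1, Rational(4, 13))) = Add(Mul(Rational(1, 5688), Rational(1, 330)), Rational(-4, 13)) = Add(Rational(1, 1877040), Rational(-4, 13)) = Rational(-7508147, 24401520) ≈ -0.30769)
Mul(44, u) = Mul(44, Rational(-7508147, 24401520)) = Rational(-7508147, 554580)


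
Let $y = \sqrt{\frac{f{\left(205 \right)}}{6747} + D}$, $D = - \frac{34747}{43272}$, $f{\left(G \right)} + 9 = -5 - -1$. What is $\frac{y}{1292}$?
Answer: $\frac{i \sqrt{1253010854630}}{1611997392} \approx 0.00069441 i$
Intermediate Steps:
$f{\left(G \right)} = -13$ ($f{\left(G \right)} = -9 - 4 = -13$)
$D = - \frac{34747}{43272}$ ($D = \left(-34747\right) \frac{1}{43272} = - \frac{34747}{43272} \approx -0.80299$)
$y = \frac{i \sqrt{1253010854630}}{1247676}$ ($y = \sqrt{- \frac{13}{6747} - \frac{34747}{43272}} = \sqrt{\left(-13\right) \frac{1}{6747} - \frac{34747}{43272}} = \sqrt{- \frac{1}{519} - \frac{34747}{43272}} = \sqrt{- \frac{6025655}{7486056}} = \frac{i \sqrt{1253010854630}}{1247676} \approx 0.89717 i$)
$\frac{y}{1292} = \frac{\frac{1}{1247676} i \sqrt{1253010854630}}{1292} = \frac{i \sqrt{1253010854630}}{1247676} \cdot \frac{1}{1292} = \frac{i \sqrt{1253010854630}}{1611997392}$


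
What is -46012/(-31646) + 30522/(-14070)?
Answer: -26542531/37104935 ≈ -0.71534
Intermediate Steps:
-46012/(-31646) + 30522/(-14070) = -46012*(-1/31646) + 30522*(-1/14070) = 23006/15823 - 5087/2345 = -26542531/37104935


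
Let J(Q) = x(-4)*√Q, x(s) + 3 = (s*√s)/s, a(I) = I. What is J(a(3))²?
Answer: 15 - 36*I ≈ 15.0 - 36.0*I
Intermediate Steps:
x(s) = -3 + √s (x(s) = -3 + (s*√s)/s = -3 + s^(3/2)/s = -3 + √s)
J(Q) = √Q*(-3 + 2*I) (J(Q) = (-3 + √(-4))*√Q = (-3 + 2*I)*√Q = √Q*(-3 + 2*I))
J(a(3))² = (√3*(-3 + 2*I))² = 3*(-3 + 2*I)²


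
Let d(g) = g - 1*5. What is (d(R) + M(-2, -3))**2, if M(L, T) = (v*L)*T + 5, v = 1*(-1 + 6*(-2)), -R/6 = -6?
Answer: 1764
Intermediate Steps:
R = 36 (R = -6*(-6) = 36)
v = -13 (v = 1*(-1 - 12) = 1*(-13) = -13)
M(L, T) = 5 - 13*L*T (M(L, T) = (-13*L)*T + 5 = -13*L*T + 5 = 5 - 13*L*T)
d(g) = -5 + g (d(g) = g - 5 = -5 + g)
(d(R) + M(-2, -3))**2 = ((-5 + 36) + (5 - 13*(-2)*(-3)))**2 = (31 + (5 - 78))**2 = (31 - 73)**2 = (-42)**2 = 1764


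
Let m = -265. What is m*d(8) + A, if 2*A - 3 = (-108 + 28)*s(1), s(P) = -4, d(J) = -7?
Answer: 4033/2 ≈ 2016.5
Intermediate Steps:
A = 323/2 (A = 3/2 + ((-108 + 28)*(-4))/2 = 3/2 + (-80*(-4))/2 = 3/2 + (½)*320 = 3/2 + 160 = 323/2 ≈ 161.50)
m*d(8) + A = -265*(-7) + 323/2 = 1855 + 323/2 = 4033/2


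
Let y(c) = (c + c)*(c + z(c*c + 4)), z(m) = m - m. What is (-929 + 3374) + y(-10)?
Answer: 2645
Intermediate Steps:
z(m) = 0
y(c) = 2*c² (y(c) = (c + c)*(c + 0) = (2*c)*c = 2*c²)
(-929 + 3374) + y(-10) = (-929 + 3374) + 2*(-10)² = 2445 + 2*100 = 2445 + 200 = 2645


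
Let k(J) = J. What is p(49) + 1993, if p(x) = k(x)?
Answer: 2042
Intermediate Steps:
p(x) = x
p(49) + 1993 = 49 + 1993 = 2042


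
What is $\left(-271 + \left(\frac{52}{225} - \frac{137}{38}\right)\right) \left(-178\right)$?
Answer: $\frac{208785011}{4275} \approx 48839.0$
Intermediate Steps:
$\left(-271 + \left(\frac{52}{225} - \frac{137}{38}\right)\right) \left(-178\right) = \left(-271 - \frac{28849}{8550}\right) \left(-178\right) = \left(- \frac{2345899}{8550}\right) \left(-178\right) = \frac{208785011}{4275}$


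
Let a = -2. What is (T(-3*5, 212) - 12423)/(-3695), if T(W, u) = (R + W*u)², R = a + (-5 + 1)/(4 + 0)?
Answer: -10119066/3695 ≈ -2738.6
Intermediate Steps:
R = -3 (R = -2 + (-5 + 1)/(4 + 0) = -2 - 4/4 = -2 - 4*¼ = -2 - 1 = -3)
T(W, u) = (-3 + W*u)²
(T(-3*5, 212) - 12423)/(-3695) = ((-3 - 3*5*212)² - 12423)/(-3695) = ((-3 - 15*212)² - 12423)*(-1/3695) = ((-3 - 3180)² - 12423)*(-1/3695) = ((-3183)² - 12423)*(-1/3695) = (10131489 - 12423)*(-1/3695) = 10119066*(-1/3695) = -10119066/3695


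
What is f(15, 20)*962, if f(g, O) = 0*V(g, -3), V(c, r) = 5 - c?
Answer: 0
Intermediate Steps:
f(g, O) = 0 (f(g, O) = 0*(5 - g) = 0)
f(15, 20)*962 = 0*962 = 0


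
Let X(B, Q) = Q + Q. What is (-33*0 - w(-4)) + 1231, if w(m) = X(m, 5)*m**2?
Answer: 1071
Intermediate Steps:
X(B, Q) = 2*Q
w(m) = 10*m**2 (w(m) = (2*5)*m**2 = 10*m**2)
(-33*0 - w(-4)) + 1231 = (-33*0 - 10*(-4)**2) + 1231 = (0 - 10*16) + 1231 = (0 - 1*160) + 1231 = (0 - 160) + 1231 = -160 + 1231 = 1071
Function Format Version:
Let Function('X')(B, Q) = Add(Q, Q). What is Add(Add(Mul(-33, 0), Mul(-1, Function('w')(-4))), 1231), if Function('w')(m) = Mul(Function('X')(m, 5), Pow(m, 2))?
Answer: 1071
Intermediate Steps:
Function('X')(B, Q) = Mul(2, Q)
Function('w')(m) = Mul(10, Pow(m, 2)) (Function('w')(m) = Mul(Mul(2, 5), Pow(m, 2)) = Mul(10, Pow(m, 2)))
Add(Add(Mul(-33, 0), Mul(-1, Function('w')(-4))), 1231) = Add(Add(Mul(-33, 0), Mul(-1, Mul(10, Pow(-4, 2)))), 1231) = Add(Add(0, Mul(-1, Mul(10, 16))), 1231) = Add(Add(0, Mul(-1, 160)), 1231) = Add(Add(0, -160), 1231) = Add(-160, 1231) = 1071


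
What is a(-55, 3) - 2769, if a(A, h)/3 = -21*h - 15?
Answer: -3003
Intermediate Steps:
a(A, h) = -45 - 63*h (a(A, h) = 3*(-21*h - 15) = 3*(-15 - 21*h) = -45 - 63*h)
a(-55, 3) - 2769 = (-45 - 63*3) - 2769 = (-45 - 189) - 2769 = -234 - 2769 = -3003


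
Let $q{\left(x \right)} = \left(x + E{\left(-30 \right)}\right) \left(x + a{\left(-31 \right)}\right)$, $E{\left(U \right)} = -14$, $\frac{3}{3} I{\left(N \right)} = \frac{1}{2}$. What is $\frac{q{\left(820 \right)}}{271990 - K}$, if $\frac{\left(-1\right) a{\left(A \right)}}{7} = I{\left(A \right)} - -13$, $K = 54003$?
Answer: $\frac{584753}{217987} \approx 2.6825$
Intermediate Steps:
$I{\left(N \right)} = \frac{1}{2}$
$a{\left(A \right)} = - \frac{189}{2}$ ($a{\left(A \right)} = - 7 \left(\frac{1}{2} - -13\right) = - 7 \left(\frac{1}{2} + 13\right) = \left(-7\right) \frac{27}{2} = - \frac{189}{2}$)
$q{\left(x \right)} = \left(-14 + x\right) \left(- \frac{189}{2} + x\right)$ ($q{\left(x \right)} = \left(x - 14\right) \left(x - \frac{189}{2}\right) = \left(-14 + x\right) \left(- \frac{189}{2} + x\right)$)
$\frac{q{\left(820 \right)}}{271990 - K} = \frac{1323 + 820^{2} - 88970}{271990 - 54003} = \frac{1323 + 672400 - 88970}{271990 - 54003} = \frac{584753}{217987}$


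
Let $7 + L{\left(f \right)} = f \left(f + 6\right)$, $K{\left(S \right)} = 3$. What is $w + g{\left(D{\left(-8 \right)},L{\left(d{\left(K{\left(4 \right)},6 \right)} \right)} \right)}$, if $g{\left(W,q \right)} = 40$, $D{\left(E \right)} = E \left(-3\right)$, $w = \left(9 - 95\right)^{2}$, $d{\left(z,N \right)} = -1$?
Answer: $7436$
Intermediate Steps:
$w = 7396$ ($w = \left(-86\right)^{2} = 7396$)
$D{\left(E \right)} = - 3 E$
$L{\left(f \right)} = -7 + f \left(6 + f\right)$ ($L{\left(f \right)} = -7 + f \left(f + 6\right) = -7 + f \left(6 + f\right)$)
$w + g{\left(D{\left(-8 \right)},L{\left(d{\left(K{\left(4 \right)},6 \right)} \right)} \right)} = 7396 + 40 = 7436$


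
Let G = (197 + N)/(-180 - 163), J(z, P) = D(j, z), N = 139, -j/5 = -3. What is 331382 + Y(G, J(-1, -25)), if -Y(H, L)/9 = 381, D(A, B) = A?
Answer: 327953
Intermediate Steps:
j = 15 (j = -5*(-3) = 15)
J(z, P) = 15
G = -48/49 (G = (197 + 139)/(-180 - 163) = 336/(-343) = 336*(-1/343) = -48/49 ≈ -0.97959)
Y(H, L) = -3429 (Y(H, L) = -9*381 = -3429)
331382 + Y(G, J(-1, -25)) = 331382 - 3429 = 327953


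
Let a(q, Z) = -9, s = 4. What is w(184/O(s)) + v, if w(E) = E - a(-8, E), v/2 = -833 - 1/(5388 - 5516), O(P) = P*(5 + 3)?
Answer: -105679/64 ≈ -1651.2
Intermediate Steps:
O(P) = 8*P (O(P) = P*8 = 8*P)
v = -106623/64 (v = 2*(-833 - 1/(5388 - 5516)) = 2*(-833 - 1/(-128)) = 2*(-833 - 1*(-1/128)) = 2*(-833 + 1/128) = 2*(-106623/128) = -106623/64 ≈ -1666.0)
w(E) = 9 + E (w(E) = E - 1*(-9) = E + 9 = 9 + E)
w(184/O(s)) + v = (9 + 184/((8*4))) - 106623/64 = (9 + 184/32) - 106623/64 = (9 + 184*(1/32)) - 106623/64 = (9 + 23/4) - 106623/64 = 59/4 - 106623/64 = -105679/64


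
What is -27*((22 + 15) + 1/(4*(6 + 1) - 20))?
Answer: -8019/8 ≈ -1002.4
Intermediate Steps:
-27*((22 + 15) + 1/(4*(6 + 1) - 20)) = -27*(37 + 1/(4*7 - 20)) = -27*(37 + 1/(28 - 20)) = -27*(37 + 1/8) = -27*(37 + ⅛) = -27*297/8 = -8019/8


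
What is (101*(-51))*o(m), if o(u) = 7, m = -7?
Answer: -36057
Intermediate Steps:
(101*(-51))*o(m) = (101*(-51))*7 = -5151*7 = -36057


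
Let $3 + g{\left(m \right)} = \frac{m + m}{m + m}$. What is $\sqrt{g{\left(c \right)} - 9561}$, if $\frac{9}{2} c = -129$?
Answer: $i \sqrt{9563} \approx 97.791 i$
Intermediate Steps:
$c = - \frac{86}{3}$ ($c = \frac{2}{9} \left(-129\right) = - \frac{86}{3} \approx -28.667$)
$g{\left(m \right)} = -2$ ($g{\left(m \right)} = -3 + \frac{m + m}{m + m} = -3 + \frac{2 m}{2 m} = -3 + 2 m \frac{1}{2 m} = -3 + 1 = -2$)
$\sqrt{g{\left(c \right)} - 9561} = \sqrt{-2 - 9561} = \sqrt{-9563} = i \sqrt{9563}$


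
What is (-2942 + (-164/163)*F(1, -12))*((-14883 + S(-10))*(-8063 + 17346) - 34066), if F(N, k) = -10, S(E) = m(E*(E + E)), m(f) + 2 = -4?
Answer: 66069860760618/163 ≈ 4.0534e+11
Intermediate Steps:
m(f) = -6 (m(f) = -2 - 4 = -6)
S(E) = -6
(-2942 + (-164/163)*F(1, -12))*((-14883 + S(-10))*(-8063 + 17346) - 34066) = (-2942 - 164/163*(-10))*((-14883 - 6)*(-8063 + 17346) - 34066) = (-2942 - 164*1/163*(-10))*(-14889*9283 - 34066) = (-2942 - 164/163*(-10))*(-138214587 - 34066) = (-2942 + 1640/163)*(-138248653) = -477906/163*(-138248653) = 66069860760618/163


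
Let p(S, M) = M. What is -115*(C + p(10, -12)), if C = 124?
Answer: -12880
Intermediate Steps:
-115*(C + p(10, -12)) = -115*(124 - 12) = -115*112 = -12880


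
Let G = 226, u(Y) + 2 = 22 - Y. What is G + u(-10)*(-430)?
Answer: -12674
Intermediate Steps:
u(Y) = 20 - Y (u(Y) = -2 + (22 - Y) = 20 - Y)
G + u(-10)*(-430) = 226 + (20 - 1*(-10))*(-430) = 226 + (20 + 10)*(-430) = 226 + 30*(-430) = 226 - 12900 = -12674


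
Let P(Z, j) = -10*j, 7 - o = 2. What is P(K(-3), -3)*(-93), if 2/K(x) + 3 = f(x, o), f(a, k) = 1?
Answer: -2790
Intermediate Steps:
o = 5 (o = 7 - 1*2 = 7 - 2 = 5)
K(x) = -1 (K(x) = 2/(-3 + 1) = 2/(-2) = 2*(-1/2) = -1)
P(K(-3), -3)*(-93) = -10*(-3)*(-93) = 30*(-93) = -2790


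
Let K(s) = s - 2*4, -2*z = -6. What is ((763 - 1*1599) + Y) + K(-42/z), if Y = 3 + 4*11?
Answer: -811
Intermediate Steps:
z = 3 (z = -½*(-6) = 3)
K(s) = -8 + s (K(s) = s - 8 = -8 + s)
Y = 47 (Y = 3 + 44 = 47)
((763 - 1*1599) + Y) + K(-42/z) = ((763 - 1*1599) + 47) + (-8 - 42/3) = ((763 - 1599) + 47) + (-8 - 42*⅓) = (-836 + 47) + (-8 - 14) = -789 - 22 = -811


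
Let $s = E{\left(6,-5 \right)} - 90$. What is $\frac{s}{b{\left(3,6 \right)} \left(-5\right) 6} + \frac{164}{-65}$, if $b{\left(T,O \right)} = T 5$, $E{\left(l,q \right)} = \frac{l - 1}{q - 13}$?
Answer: $- \frac{48911}{21060} \approx -2.3225$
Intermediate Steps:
$E{\left(l,q \right)} = \frac{-1 + l}{-13 + q}$
$s = - \frac{1625}{18}$ ($s = \frac{-1 + 6}{-13 - 5} - 90 = \frac{1}{-18} \cdot 5 - 90 = \left(- \frac{1}{18}\right) 5 - 90 = - \frac{5}{18} - 90 = - \frac{1625}{18} \approx -90.278$)
$b{\left(T,O \right)} = 5 T$
$\frac{s}{b{\left(3,6 \right)} \left(-5\right) 6} + \frac{164}{-65} = - \frac{1625}{18 \cdot 5 \cdot 3 \left(-5\right) 6} + \frac{164}{-65} = - \frac{1625}{18 \cdot 15 \left(-5\right) 6} + 164 \left(- \frac{1}{65}\right) = - \frac{1625}{18 \left(\left(-75\right) 6\right)} - \frac{164}{65} = - \frac{1625}{18 \left(-450\right)} - \frac{164}{65} = \left(- \frac{1625}{18}\right) \left(- \frac{1}{450}\right) - \frac{164}{65} = \frac{65}{324} - \frac{164}{65} = - \frac{48911}{21060}$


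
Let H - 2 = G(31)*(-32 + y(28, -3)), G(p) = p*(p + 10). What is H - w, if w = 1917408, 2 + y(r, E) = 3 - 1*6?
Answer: -1964433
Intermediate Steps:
G(p) = p*(10 + p)
y(r, E) = -5 (y(r, E) = -2 + (3 - 1*6) = -2 + (3 - 6) = -2 - 3 = -5)
H = -47025 (H = 2 + (31*(10 + 31))*(-32 - 5) = 2 + (31*41)*(-37) = 2 + 1271*(-37) = 2 - 47027 = -47025)
H - w = -47025 - 1*1917408 = -47025 - 1917408 = -1964433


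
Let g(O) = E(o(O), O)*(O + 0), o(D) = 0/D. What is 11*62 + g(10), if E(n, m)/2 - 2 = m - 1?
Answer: 902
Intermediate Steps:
o(D) = 0
E(n, m) = 2 + 2*m (E(n, m) = 4 + 2*(m - 1) = 4 + 2*(-1 + m) = 4 + (-2 + 2*m) = 2 + 2*m)
g(O) = O*(2 + 2*O) (g(O) = (2 + 2*O)*(O + 0) = (2 + 2*O)*O = O*(2 + 2*O))
11*62 + g(10) = 11*62 + 2*10*(1 + 10) = 682 + 2*10*11 = 682 + 220 = 902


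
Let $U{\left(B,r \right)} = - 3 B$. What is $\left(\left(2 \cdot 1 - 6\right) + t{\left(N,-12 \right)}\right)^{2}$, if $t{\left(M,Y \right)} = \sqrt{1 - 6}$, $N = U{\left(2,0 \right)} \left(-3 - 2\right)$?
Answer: $\left(4 - i \sqrt{5}\right)^{2} \approx 11.0 - 17.889 i$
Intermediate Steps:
$N = 30$ ($N = \left(-3\right) 2 \left(-3 - 2\right) = \left(-6\right) \left(-5\right) = 30$)
$t{\left(M,Y \right)} = i \sqrt{5}$ ($t{\left(M,Y \right)} = \sqrt{-5} = i \sqrt{5}$)
$\left(\left(2 \cdot 1 - 6\right) + t{\left(N,-12 \right)}\right)^{2} = \left(\left(2 \cdot 1 - 6\right) + i \sqrt{5}\right)^{2} = \left(\left(2 - 6\right) + i \sqrt{5}\right)^{2} = \left(-4 + i \sqrt{5}\right)^{2}$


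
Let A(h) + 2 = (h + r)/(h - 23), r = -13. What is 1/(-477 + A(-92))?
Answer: -23/10996 ≈ -0.0020917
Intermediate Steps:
A(h) = -2 + (-13 + h)/(-23 + h) (A(h) = -2 + (h - 13)/(h - 23) = -2 + (-13 + h)/(-23 + h))
1/(-477 + A(-92)) = 1/(-477 + (33 - 1*(-92))/(-23 - 92)) = 1/(-477 + (33 + 92)/(-115)) = 1/(-477 - 1/115*125) = 1/(-477 - 25/23) = 1/(-10996/23) = -23/10996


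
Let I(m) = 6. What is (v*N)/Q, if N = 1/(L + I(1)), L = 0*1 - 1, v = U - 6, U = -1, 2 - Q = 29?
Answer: 7/135 ≈ 0.051852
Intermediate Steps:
Q = -27 (Q = 2 - 1*29 = 2 - 29 = -27)
v = -7 (v = -1 - 6 = -7)
L = -1 (L = 0 - 1 = -1)
N = ⅕ (N = 1/(-1 + 6) = 1/5 = ⅕ ≈ 0.20000)
(v*N)/Q = -7*⅕/(-27) = -7/5*(-1/27) = 7/135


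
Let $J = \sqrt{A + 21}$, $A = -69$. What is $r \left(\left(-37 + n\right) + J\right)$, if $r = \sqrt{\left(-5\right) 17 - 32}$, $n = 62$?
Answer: $- 12 \sqrt{39} + 75 i \sqrt{13} \approx -74.94 + 270.42 i$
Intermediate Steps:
$J = 4 i \sqrt{3}$ ($J = \sqrt{-69 + 21} = \sqrt{-48} = 4 i \sqrt{3} \approx 6.9282 i$)
$r = 3 i \sqrt{13}$ ($r = \sqrt{-85 - 32} = \sqrt{-117} = 3 i \sqrt{13} \approx 10.817 i$)
$r \left(\left(-37 + n\right) + J\right) = 3 i \sqrt{13} \left(\left(-37 + 62\right) + 4 i \sqrt{3}\right) = 3 i \sqrt{13} \left(25 + 4 i \sqrt{3}\right)$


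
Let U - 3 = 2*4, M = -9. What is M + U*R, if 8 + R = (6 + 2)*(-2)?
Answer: -273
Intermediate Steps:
U = 11 (U = 3 + 2*4 = 3 + 8 = 11)
R = -24 (R = -8 + (6 + 2)*(-2) = -8 + 8*(-2) = -8 - 16 = -24)
M + U*R = -9 + 11*(-24) = -9 - 264 = -273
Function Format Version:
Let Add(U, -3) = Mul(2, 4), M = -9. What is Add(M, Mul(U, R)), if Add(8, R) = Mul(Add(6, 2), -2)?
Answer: -273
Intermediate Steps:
U = 11 (U = Add(3, Mul(2, 4)) = Add(3, 8) = 11)
R = -24 (R = Add(-8, Mul(Add(6, 2), -2)) = Add(-8, Mul(8, -2)) = Add(-8, -16) = -24)
Add(M, Mul(U, R)) = Add(-9, Mul(11, -24)) = Add(-9, -264) = -273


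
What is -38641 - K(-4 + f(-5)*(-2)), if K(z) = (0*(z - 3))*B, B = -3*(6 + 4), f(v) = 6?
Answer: -38641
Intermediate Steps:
B = -30 (B = -3*10 = -30)
K(z) = 0 (K(z) = (0*(z - 3))*(-30) = (0*(-3 + z))*(-30) = 0*(-30) = 0)
-38641 - K(-4 + f(-5)*(-2)) = -38641 - 1*0 = -38641 + 0 = -38641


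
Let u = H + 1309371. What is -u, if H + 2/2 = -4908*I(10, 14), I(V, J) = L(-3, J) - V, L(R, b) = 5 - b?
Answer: -1402622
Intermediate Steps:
I(V, J) = 5 - J - V (I(V, J) = (5 - J) - V = 5 - J - V)
H = 93251 (H = -1 - 4908*(5 - 1*14 - 1*10) = -1 - 4908*(5 - 14 - 10) = -1 - 4908*(-19) = -1 + 93252 = 93251)
u = 1402622 (u = 93251 + 1309371 = 1402622)
-u = -1*1402622 = -1402622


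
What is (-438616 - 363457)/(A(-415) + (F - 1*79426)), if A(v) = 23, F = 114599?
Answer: -802073/35196 ≈ -22.789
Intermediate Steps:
(-438616 - 363457)/(A(-415) + (F - 1*79426)) = (-438616 - 363457)/(23 + (114599 - 1*79426)) = -802073/(23 + (114599 - 79426)) = -802073/(23 + 35173) = -802073/35196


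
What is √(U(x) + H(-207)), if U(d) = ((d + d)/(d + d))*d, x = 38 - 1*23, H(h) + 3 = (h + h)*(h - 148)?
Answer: √146982 ≈ 383.38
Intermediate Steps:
H(h) = -3 + 2*h*(-148 + h) (H(h) = -3 + (h + h)*(h - 148) = -3 + (2*h)*(-148 + h) = -3 + 2*h*(-148 + h))
x = 15 (x = 38 - 23 = 15)
U(d) = d (U(d) = ((2*d)/((2*d)))*d = ((2*d)*(1/(2*d)))*d = 1*d = d)
√(U(x) + H(-207)) = √(15 + (-3 - 296*(-207) + 2*(-207)²)) = √(15 + (-3 + 61272 + 2*42849)) = √(15 + (-3 + 61272 + 85698)) = √(15 + 146967) = √146982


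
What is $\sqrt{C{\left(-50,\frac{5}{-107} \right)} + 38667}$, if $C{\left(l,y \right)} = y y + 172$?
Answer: $\frac{2 \sqrt{111166934}}{107} \approx 197.08$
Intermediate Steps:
$C{\left(l,y \right)} = 172 + y^{2}$ ($C{\left(l,y \right)} = y^{2} + 172 = 172 + y^{2}$)
$\sqrt{C{\left(-50,\frac{5}{-107} \right)} + 38667} = \sqrt{\left(172 + \left(\frac{5}{-107}\right)^{2}\right) + 38667} = \sqrt{\left(172 + \left(5 \left(- \frac{1}{107}\right)\right)^{2}\right) + 38667} = \sqrt{\left(172 + \left(- \frac{5}{107}\right)^{2}\right) + 38667} = \sqrt{\left(172 + \frac{25}{11449}\right) + 38667} = \sqrt{\frac{1969253}{11449} + 38667} = \sqrt{\frac{444667736}{11449}} = \frac{2 \sqrt{111166934}}{107}$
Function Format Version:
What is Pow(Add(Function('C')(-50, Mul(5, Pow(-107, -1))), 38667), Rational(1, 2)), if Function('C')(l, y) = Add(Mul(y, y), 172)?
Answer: Mul(Rational(2, 107), Pow(111166934, Rational(1, 2))) ≈ 197.08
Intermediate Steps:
Function('C')(l, y) = Add(172, Pow(y, 2)) (Function('C')(l, y) = Add(Pow(y, 2), 172) = Add(172, Pow(y, 2)))
Pow(Add(Function('C')(-50, Mul(5, Pow(-107, -1))), 38667), Rational(1, 2)) = Pow(Add(Add(172, Pow(Mul(5, Pow(-107, -1)), 2)), 38667), Rational(1, 2)) = Pow(Add(Add(172, Pow(Mul(5, Rational(-1, 107)), 2)), 38667), Rational(1, 2)) = Pow(Add(Add(172, Pow(Rational(-5, 107), 2)), 38667), Rational(1, 2)) = Pow(Add(Add(172, Rational(25, 11449)), 38667), Rational(1, 2)) = Pow(Add(Rational(1969253, 11449), 38667), Rational(1, 2)) = Pow(Rational(444667736, 11449), Rational(1, 2)) = Mul(Rational(2, 107), Pow(111166934, Rational(1, 2)))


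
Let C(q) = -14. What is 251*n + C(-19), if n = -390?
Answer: -97904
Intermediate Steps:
251*n + C(-19) = 251*(-390) - 14 = -97890 - 14 = -97904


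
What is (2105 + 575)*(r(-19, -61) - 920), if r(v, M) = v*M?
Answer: 640520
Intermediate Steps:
r(v, M) = M*v
(2105 + 575)*(r(-19, -61) - 920) = (2105 + 575)*(-61*(-19) - 920) = 2680*(1159 - 920) = 2680*239 = 640520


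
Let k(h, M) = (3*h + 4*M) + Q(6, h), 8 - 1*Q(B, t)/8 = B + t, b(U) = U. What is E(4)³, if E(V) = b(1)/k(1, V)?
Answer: 1/19683 ≈ 5.0805e-5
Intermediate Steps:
Q(B, t) = 64 - 8*B - 8*t (Q(B, t) = 64 - 8*(B + t) = 64 + (-8*B - 8*t) = 64 - 8*B - 8*t)
k(h, M) = 16 - 5*h + 4*M (k(h, M) = (3*h + 4*M) + (64 - 8*6 - 8*h) = (3*h + 4*M) + (64 - 48 - 8*h) = (3*h + 4*M) + (16 - 8*h) = 16 - 5*h + 4*M)
E(V) = 1/(11 + 4*V) (E(V) = 1/(16 - 5*1 + 4*V) = 1/(16 - 5 + 4*V) = 1/(11 + 4*V))
E(4)³ = (1/(11 + 4*4))³ = (1/(11 + 16))³ = (1/27)³ = 1/19683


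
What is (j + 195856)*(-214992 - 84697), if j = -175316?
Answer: -6155612060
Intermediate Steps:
(j + 195856)*(-214992 - 84697) = (-175316 + 195856)*(-214992 - 84697) = 20540*(-299689) = -6155612060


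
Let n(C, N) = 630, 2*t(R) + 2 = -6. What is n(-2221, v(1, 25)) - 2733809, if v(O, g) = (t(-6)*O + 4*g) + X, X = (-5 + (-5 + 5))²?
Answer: -2733179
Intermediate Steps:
t(R) = -4 (t(R) = -1 + (½)*(-6) = -1 - 3 = -4)
X = 25 (X = (-5 + 0)² = (-5)² = 25)
v(O, g) = 25 - 4*O + 4*g (v(O, g) = (-4*O + 4*g) + 25 = 25 - 4*O + 4*g)
n(-2221, v(1, 25)) - 2733809 = 630 - 2733809 = -2733179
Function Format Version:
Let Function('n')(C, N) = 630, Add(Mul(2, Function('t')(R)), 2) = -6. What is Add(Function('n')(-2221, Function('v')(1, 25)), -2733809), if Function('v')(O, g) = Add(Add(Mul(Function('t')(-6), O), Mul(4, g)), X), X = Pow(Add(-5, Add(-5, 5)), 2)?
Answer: -2733179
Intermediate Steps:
Function('t')(R) = -4 (Function('t')(R) = Add(-1, Mul(Rational(1, 2), -6)) = Add(-1, -3) = -4)
X = 25 (X = Pow(Add(-5, 0), 2) = Pow(-5, 2) = 25)
Function('v')(O, g) = Add(25, Mul(-4, O), Mul(4, g)) (Function('v')(O, g) = Add(Add(Mul(-4, O), Mul(4, g)), 25) = Add(25, Mul(-4, O), Mul(4, g)))
Add(Function('n')(-2221, Function('v')(1, 25)), -2733809) = Add(630, -2733809) = -2733179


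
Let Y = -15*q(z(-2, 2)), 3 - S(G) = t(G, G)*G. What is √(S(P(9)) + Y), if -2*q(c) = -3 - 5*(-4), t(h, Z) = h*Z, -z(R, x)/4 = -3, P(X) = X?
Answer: 3*I*√266/2 ≈ 24.464*I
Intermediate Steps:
z(R, x) = 12 (z(R, x) = -4*(-3) = 12)
t(h, Z) = Z*h
q(c) = -17/2 (q(c) = -(-3 - 5*(-4))/2 = -(-3 + 20)/2 = -½*17 = -17/2)
S(G) = 3 - G³ (S(G) = 3 - G*G*G = 3 - G²*G = 3 - G³)
Y = 255/2 (Y = -15*(-17/2) = 255/2 ≈ 127.50)
√(S(P(9)) + Y) = √((3 - 1*9³) + 255/2) = √((3 - 1*729) + 255/2) = √((3 - 729) + 255/2) = √(-726 + 255/2) = √(-1197/2) = 3*I*√266/2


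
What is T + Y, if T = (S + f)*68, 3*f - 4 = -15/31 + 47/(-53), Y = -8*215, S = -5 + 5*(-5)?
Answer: -6079760/1643 ≈ -3700.4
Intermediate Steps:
S = -30 (S = -5 - 25 = -30)
Y = -1720
f = 1440/1643 (f = 4/3 + (-15/31 + 47/(-53))/3 = 4/3 + (-15*1/31 + 47*(-1/53))/3 = 4/3 + (-15/31 - 47/53)/3 = 4/3 + (⅓)*(-2252/1643) = 4/3 - 2252/4929 = 1440/1643 ≈ 0.87645)
T = -3253800/1643 (T = (-30 + 1440/1643)*68 = -47850/1643*68 = -3253800/1643 ≈ -1980.4)
T + Y = -3253800/1643 - 1720 = -6079760/1643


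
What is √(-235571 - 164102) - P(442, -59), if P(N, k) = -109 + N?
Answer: -333 + I*√399673 ≈ -333.0 + 632.2*I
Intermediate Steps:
√(-235571 - 164102) - P(442, -59) = √(-235571 - 164102) - (-109 + 442) = √(-399673) - 1*333 = I*√399673 - 333 = -333 + I*√399673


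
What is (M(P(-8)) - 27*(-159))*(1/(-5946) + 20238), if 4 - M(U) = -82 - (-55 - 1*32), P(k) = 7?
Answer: 258239225462/2973 ≈ 8.6861e+7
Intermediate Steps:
M(U) = -1 (M(U) = 4 - (-82 - (-55 - 1*32)) = 4 - (-82 - (-55 - 32)) = 4 - (-82 - 1*(-87)) = 4 - (-82 + 87) = 4 - 1*5 = 4 - 5 = -1)
(M(P(-8)) - 27*(-159))*(1/(-5946) + 20238) = (-1 - 27*(-159))*(1/(-5946) + 20238) = (-1 + 4293)*(-1/5946 + 20238) = 4292*(120335147/5946) = 258239225462/2973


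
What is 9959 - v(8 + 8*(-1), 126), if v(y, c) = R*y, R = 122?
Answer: 9959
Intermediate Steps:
v(y, c) = 122*y
9959 - v(8 + 8*(-1), 126) = 9959 - 122*(8 + 8*(-1)) = 9959 - 122*(8 - 8) = 9959 - 122*0 = 9959 - 1*0 = 9959 + 0 = 9959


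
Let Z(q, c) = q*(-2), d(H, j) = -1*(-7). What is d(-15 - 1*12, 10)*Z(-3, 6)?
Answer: 42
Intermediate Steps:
d(H, j) = 7
Z(q, c) = -2*q
d(-15 - 1*12, 10)*Z(-3, 6) = 7*(-2*(-3)) = 7*6 = 42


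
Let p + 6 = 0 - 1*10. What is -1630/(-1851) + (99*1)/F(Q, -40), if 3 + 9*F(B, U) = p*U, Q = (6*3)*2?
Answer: 2687551/1179087 ≈ 2.2794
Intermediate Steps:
p = -16 (p = -6 + (0 - 1*10) = -6 + (0 - 10) = -6 - 10 = -16)
Q = 36 (Q = 18*2 = 36)
F(B, U) = -⅓ - 16*U/9 (F(B, U) = -⅓ + (-16*U)/9 = -⅓ - 16*U/9)
-1630/(-1851) + (99*1)/F(Q, -40) = -1630/(-1851) + (99*1)/(-⅓ - 16/9*(-40)) = -1630*(-1/1851) + 99/(-⅓ + 640/9) = 1630/1851 + 99/(637/9) = 1630/1851 + 99*(9/637) = 1630/1851 + 891/637 = 2687551/1179087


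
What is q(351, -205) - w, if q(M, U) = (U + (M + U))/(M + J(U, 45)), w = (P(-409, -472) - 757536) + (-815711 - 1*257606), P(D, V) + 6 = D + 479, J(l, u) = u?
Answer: 724992385/396 ≈ 1.8308e+6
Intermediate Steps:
P(D, V) = 473 + D (P(D, V) = -6 + (D + 479) = -6 + (479 + D) = 473 + D)
w = -1830789 (w = ((473 - 409) - 757536) + (-815711 - 1*257606) = (64 - 757536) + (-815711 - 257606) = -757472 - 1073317 = -1830789)
q(M, U) = (M + 2*U)/(45 + M) (q(M, U) = (U + (M + U))/(M + 45) = (M + 2*U)/(45 + M))
q(351, -205) - w = (351 + 2*(-205))/(45 + 351) - 1*(-1830789) = (351 - 410)/396 + 1830789 = (1/396)*(-59) + 1830789 = -59/396 + 1830789 = 724992385/396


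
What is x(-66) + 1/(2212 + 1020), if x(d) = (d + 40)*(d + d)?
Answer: 11092225/3232 ≈ 3432.0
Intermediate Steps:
x(d) = 2*d*(40 + d) (x(d) = (40 + d)*(2*d) = 2*d*(40 + d))
x(-66) + 1/(2212 + 1020) = 2*(-66)*(40 - 66) + 1/(2212 + 1020) = 2*(-66)*(-26) + 1/3232 = 3432 + 1/3232 = 11092225/3232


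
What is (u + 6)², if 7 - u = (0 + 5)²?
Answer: 144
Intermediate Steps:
u = -18 (u = 7 - (0 + 5)² = 7 - 1*5² = 7 - 1*25 = 7 - 25 = -18)
(u + 6)² = (-18 + 6)² = (-12)² = 144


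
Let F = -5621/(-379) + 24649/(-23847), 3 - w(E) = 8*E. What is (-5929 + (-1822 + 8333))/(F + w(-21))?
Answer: 5260123566/1670202239 ≈ 3.1494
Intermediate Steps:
w(E) = 3 - 8*E
F = 124702016/9038013 (F = -5621*(-1/379) + 24649*(-1/23847) = 5621/379 - 24649/23847 = 124702016/9038013 ≈ 13.798)
(-5929 + (-1822 + 8333))/(F + w(-21)) = (-5929 + (-1822 + 8333))/(124702016/9038013 + (3 - 8*(-21))) = (-5929 + 6511)/(124702016/9038013 + (3 + 168)) = 582/(124702016/9038013 + 171) = 582/(1670202239/9038013) = 582*(9038013/1670202239) = 5260123566/1670202239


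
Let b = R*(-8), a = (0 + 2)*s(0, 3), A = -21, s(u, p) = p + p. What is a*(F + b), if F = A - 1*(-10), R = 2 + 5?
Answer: -804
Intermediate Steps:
s(u, p) = 2*p
R = 7
F = -11 (F = -21 - 1*(-10) = -21 + 10 = -11)
a = 12 (a = (0 + 2)*(2*3) = 2*6 = 12)
b = -56 (b = 7*(-8) = -56)
a*(F + b) = 12*(-11 - 56) = 12*(-67) = -804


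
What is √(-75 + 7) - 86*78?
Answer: -6708 + 2*I*√17 ≈ -6708.0 + 8.2462*I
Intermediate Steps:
√(-75 + 7) - 86*78 = √(-68) - 6708 = 2*I*√17 - 6708 = -6708 + 2*I*√17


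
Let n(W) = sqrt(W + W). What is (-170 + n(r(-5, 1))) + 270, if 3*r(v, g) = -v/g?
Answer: 100 + sqrt(30)/3 ≈ 101.83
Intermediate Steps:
r(v, g) = -v/(3*g) (r(v, g) = (-v/g)/3 = -v/(3*g))
n(W) = sqrt(2)*sqrt(W) (n(W) = sqrt(2*W) = sqrt(2)*sqrt(W))
(-170 + n(r(-5, 1))) + 270 = (-170 + sqrt(2)*sqrt(-1/3*(-5)/1)) + 270 = (-170 + sqrt(2)*sqrt(-1/3*(-5)*1)) + 270 = (-170 + sqrt(2)*sqrt(5/3)) + 270 = (-170 + sqrt(2)*(sqrt(15)/3)) + 270 = (-170 + sqrt(30)/3) + 270 = 100 + sqrt(30)/3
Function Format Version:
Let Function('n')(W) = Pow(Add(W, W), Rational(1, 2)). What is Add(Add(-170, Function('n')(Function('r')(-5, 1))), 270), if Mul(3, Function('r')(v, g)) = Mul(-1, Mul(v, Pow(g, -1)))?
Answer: Add(100, Mul(Rational(1, 3), Pow(30, Rational(1, 2)))) ≈ 101.83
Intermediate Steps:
Function('r')(v, g) = Mul(Rational(-1, 3), v, Pow(g, -1)) (Function('r')(v, g) = Mul(Rational(1, 3), Mul(-1, Mul(v, Pow(g, -1)))) = Mul(Rational(1, 3), Mul(-1, v, Pow(g, -1))) = Mul(Rational(-1, 3), v, Pow(g, -1)))
Function('n')(W) = Mul(Pow(2, Rational(1, 2)), Pow(W, Rational(1, 2))) (Function('n')(W) = Pow(Mul(2, W), Rational(1, 2)) = Mul(Pow(2, Rational(1, 2)), Pow(W, Rational(1, 2))))
Add(Add(-170, Function('n')(Function('r')(-5, 1))), 270) = Add(Add(-170, Mul(Pow(2, Rational(1, 2)), Pow(Mul(Rational(-1, 3), -5, Pow(1, -1)), Rational(1, 2)))), 270) = Add(Add(-170, Mul(Pow(2, Rational(1, 2)), Pow(Mul(Rational(-1, 3), -5, 1), Rational(1, 2)))), 270) = Add(Add(-170, Mul(Pow(2, Rational(1, 2)), Pow(Rational(5, 3), Rational(1, 2)))), 270) = Add(Add(-170, Mul(Pow(2, Rational(1, 2)), Mul(Rational(1, 3), Pow(15, Rational(1, 2))))), 270) = Add(Add(-170, Mul(Rational(1, 3), Pow(30, Rational(1, 2)))), 270) = Add(100, Mul(Rational(1, 3), Pow(30, Rational(1, 2))))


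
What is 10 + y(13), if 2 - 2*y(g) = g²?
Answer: -147/2 ≈ -73.500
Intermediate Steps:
y(g) = 1 - g²/2
10 + y(13) = 10 + (1 - ½*13²) = 10 + (1 - ½*169) = 10 + (1 - 169/2) = 10 - 167/2 = -147/2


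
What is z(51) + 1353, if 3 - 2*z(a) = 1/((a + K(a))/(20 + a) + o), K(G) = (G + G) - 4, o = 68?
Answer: 6741311/4977 ≈ 1354.5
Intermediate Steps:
K(G) = -4 + 2*G (K(G) = 2*G - 4 = -4 + 2*G)
z(a) = 3/2 - 1/(2*(68 + (-4 + 3*a)/(20 + a))) (z(a) = 3/2 - 1/(2*((a + (-4 + 2*a))/(20 + a) + 68)) = 3/2 - 1/(2*((-4 + 3*a)/(20 + a) + 68)) = 3/2 - 1/(2*(68 + (-4 + 3*a)/(20 + a))))
z(51) + 1353 = 2*(1012 + 53*51)/(1356 + 71*51) + 1353 = 2*(1012 + 2703)/(1356 + 3621) + 1353 = 2*3715/4977 + 1353 = 2*(1/4977)*3715 + 1353 = 7430/4977 + 1353 = 6741311/4977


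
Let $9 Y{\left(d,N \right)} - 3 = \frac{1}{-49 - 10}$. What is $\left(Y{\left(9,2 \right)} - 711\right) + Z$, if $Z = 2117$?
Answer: $\frac{746762}{531} \approx 1406.3$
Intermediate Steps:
$Y{\left(d,N \right)} = \frac{176}{531}$ ($Y{\left(d,N \right)} = \frac{1}{3} + \frac{1}{9 \left(-49 - 10\right)} = \frac{1}{3} + \frac{1}{9 \left(-59\right)} = \frac{1}{3} + \frac{1}{9} \left(- \frac{1}{59}\right) = \frac{1}{3} - \frac{1}{531} = \frac{176}{531}$)
$\left(Y{\left(9,2 \right)} - 711\right) + Z = \left(\frac{176}{531} - 711\right) + 2117 = - \frac{377365}{531} + 2117 = \frac{746762}{531}$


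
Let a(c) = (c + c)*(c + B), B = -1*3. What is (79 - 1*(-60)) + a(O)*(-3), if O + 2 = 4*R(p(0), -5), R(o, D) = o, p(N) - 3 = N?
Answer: -281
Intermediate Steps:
p(N) = 3 + N
O = 10 (O = -2 + 4*(3 + 0) = -2 + 4*3 = -2 + 12 = 10)
B = -3
a(c) = 2*c*(-3 + c) (a(c) = (c + c)*(c - 3) = (2*c)*(-3 + c) = 2*c*(-3 + c))
(79 - 1*(-60)) + a(O)*(-3) = (79 - 1*(-60)) + (2*10*(-3 + 10))*(-3) = (79 + 60) + (2*10*7)*(-3) = 139 + 140*(-3) = 139 - 420 = -281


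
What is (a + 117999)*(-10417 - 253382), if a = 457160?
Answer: -151726369041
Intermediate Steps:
(a + 117999)*(-10417 - 253382) = (457160 + 117999)*(-10417 - 253382) = 575159*(-263799) = -151726369041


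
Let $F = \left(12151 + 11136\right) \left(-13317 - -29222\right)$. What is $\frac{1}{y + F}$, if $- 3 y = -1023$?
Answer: $\frac{1}{370380076} \approx 2.6999 \cdot 10^{-9}$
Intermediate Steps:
$F = 370379735$ ($F = 23287 \left(-13317 + 29222\right) = 23287 \cdot 15905 = 370379735$)
$y = 341$ ($y = \left(- \frac{1}{3}\right) \left(-1023\right) = 341$)
$\frac{1}{y + F} = \frac{1}{341 + 370379735} = \frac{1}{370380076}$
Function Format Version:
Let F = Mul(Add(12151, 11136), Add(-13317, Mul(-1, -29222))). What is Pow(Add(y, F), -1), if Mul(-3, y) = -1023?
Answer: Rational(1, 370380076) ≈ 2.6999e-9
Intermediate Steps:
F = 370379735 (F = Mul(23287, Add(-13317, 29222)) = Mul(23287, 15905) = 370379735)
y = 341 (y = Mul(Rational(-1, 3), -1023) = 341)
Pow(Add(y, F), -1) = Pow(Add(341, 370379735), -1) = Pow(370380076, -1) = Rational(1, 370380076)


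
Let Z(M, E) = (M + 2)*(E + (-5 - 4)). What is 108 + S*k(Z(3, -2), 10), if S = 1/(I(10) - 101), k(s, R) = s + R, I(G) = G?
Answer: 9873/91 ≈ 108.49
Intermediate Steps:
Z(M, E) = (-9 + E)*(2 + M) (Z(M, E) = (2 + M)*(E - 9) = (2 + M)*(-9 + E) = (-9 + E)*(2 + M))
k(s, R) = R + s
S = -1/91 (S = 1/(10 - 101) = 1/(-91) = -1/91 ≈ -0.010989)
108 + S*k(Z(3, -2), 10) = 108 - (10 + (-18 - 9*3 + 2*(-2) - 2*3))/91 = 108 - (10 + (-18 - 27 - 4 - 6))/91 = 108 - (10 - 55)/91 = 108 - 1/91*(-45) = 108 + 45/91 = 9873/91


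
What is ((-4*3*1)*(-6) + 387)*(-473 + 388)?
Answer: -39015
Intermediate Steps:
((-4*3*1)*(-6) + 387)*(-473 + 388) = (-12*1*(-6) + 387)*(-85) = (-12*(-6) + 387)*(-85) = (72 + 387)*(-85) = 459*(-85) = -39015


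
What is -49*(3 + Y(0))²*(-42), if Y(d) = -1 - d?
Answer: 8232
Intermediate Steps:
-49*(3 + Y(0))²*(-42) = -49*(3 + (-1 - 1*0))²*(-42) = -49*(3 + (-1 + 0))²*(-42) = -49*(3 - 1)²*(-42) = -49*2²*(-42) = -49*4*(-42) = -196*(-42) = 8232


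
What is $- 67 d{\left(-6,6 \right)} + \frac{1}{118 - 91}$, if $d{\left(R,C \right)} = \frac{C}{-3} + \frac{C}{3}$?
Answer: $\frac{1}{27} \approx 0.037037$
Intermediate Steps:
$d{\left(R,C \right)} = 0$ ($d{\left(R,C \right)} = C \left(- \frac{1}{3}\right) + C \frac{1}{3} = - \frac{C}{3} + \frac{C}{3} = 0$)
$- 67 d{\left(-6,6 \right)} + \frac{1}{118 - 91} = \left(-67\right) 0 + \frac{1}{118 - 91} = 0 + \frac{1}{27} = \frac{1}{27}$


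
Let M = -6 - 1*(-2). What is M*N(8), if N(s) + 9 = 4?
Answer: 20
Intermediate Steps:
N(s) = -5 (N(s) = -9 + 4 = -5)
M = -4 (M = -6 + 2 = -4)
M*N(8) = -4*(-5) = 20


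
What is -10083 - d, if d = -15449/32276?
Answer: -325423459/32276 ≈ -10083.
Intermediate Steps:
d = -15449/32276 (d = -15449*1/32276 = -15449/32276 ≈ -0.47865)
-10083 - d = -10083 - 1*(-15449/32276) = -10083 + 15449/32276 = -325423459/32276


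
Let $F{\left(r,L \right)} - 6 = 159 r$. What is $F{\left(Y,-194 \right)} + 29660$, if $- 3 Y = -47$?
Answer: $32157$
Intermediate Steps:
$Y = \frac{47}{3}$ ($Y = \left(- \frac{1}{3}\right) \left(-47\right) = \frac{47}{3} \approx 15.667$)
$F{\left(r,L \right)} = 6 + 159 r$
$F{\left(Y,-194 \right)} + 29660 = \left(6 + 159 \cdot \frac{47}{3}\right) + 29660 = \left(6 + 2491\right) + 29660 = 2497 + 29660 = 32157$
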